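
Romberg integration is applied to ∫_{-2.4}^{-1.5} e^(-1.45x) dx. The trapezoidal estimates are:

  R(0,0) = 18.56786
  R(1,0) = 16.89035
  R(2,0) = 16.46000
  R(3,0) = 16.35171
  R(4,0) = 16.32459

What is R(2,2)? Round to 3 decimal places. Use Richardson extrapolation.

Richardson extrapolation on the trapezoidal column (denominator 4−1=3):
R(1,1) = 16.89035 + (16.89035 − 18.56786)/3 = 16.33118
R(2,1) = (4·16.46000 − 16.89035) / 3 = 16.31655
R(2,2) = 16.31655 + (16.31655 − 16.33118)/15 = 16.31557

16.316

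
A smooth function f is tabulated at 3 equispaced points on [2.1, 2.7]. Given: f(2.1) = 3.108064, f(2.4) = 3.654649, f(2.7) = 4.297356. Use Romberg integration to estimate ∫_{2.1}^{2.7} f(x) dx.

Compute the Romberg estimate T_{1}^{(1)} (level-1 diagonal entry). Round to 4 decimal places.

T_{0}^{(0)} (trapezoid, 1 panel, h=0.6000): 2.221626
T_{1}^{(0)} (trapezoid, 2 panels, h=0.3000): 2.207208
T_{1}^{(1)} = 2.207208 + (2.207208 − 2.221626)/3 = 2.202402

2.2024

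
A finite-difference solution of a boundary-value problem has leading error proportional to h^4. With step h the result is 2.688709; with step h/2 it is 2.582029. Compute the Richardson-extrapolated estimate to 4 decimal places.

Extrapolated value = (16·A(h/2) − A(h)) / (16 − 1)
= (16·2.582029 − 2.688709) / 15
= 38.623755 / 15 = 2.574917

2.5749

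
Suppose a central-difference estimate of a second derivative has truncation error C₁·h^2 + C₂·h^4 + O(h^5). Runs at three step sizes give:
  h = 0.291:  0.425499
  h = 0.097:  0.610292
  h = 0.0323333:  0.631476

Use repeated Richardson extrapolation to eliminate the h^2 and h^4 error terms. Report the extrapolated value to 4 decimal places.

0.6341

First eliminate the h^2 term (factor 3^2 = 9):
  B₁ = (9·0.610292 − 0.425499)/8 = 0.633391
  B₂ = (9·0.631476 − 0.610292)/8 = 0.634124
Then eliminate the h^4 term (factor 3^4 = 81):
  (81·0.634124 − 0.633391)/80 = 0.634133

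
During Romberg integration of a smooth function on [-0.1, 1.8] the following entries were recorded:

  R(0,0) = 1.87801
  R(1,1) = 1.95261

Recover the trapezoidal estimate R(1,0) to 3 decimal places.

1.934

From R(1,1) = (4·R(1,0) − R(0,0))/3, solve for R(1,0):
4·R(1,0) = 3·1.95261 + 1.87801 = 7.73584
R(1,0) = 1.93396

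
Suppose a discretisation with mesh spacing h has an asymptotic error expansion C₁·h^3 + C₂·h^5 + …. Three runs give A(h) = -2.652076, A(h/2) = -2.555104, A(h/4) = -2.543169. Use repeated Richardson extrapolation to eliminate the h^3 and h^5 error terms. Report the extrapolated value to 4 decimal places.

-2.5415

First eliminate the h^3 term (factor 2^3 = 8):
  B₁ = (8·(-2.555104) − (-2.652076))/7 = -2.541251
  B₂ = (8·(-2.543169) − (-2.555104))/7 = -2.541464
Then eliminate the h^5 term (factor 2^5 = 32):
  (32·(-2.541464) − (-2.541251))/31 = -2.541471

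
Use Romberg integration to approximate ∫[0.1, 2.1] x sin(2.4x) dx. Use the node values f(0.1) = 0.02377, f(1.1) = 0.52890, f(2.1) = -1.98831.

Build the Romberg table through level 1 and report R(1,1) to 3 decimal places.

R(0,0) (trapezoid, 1 panel, h=2.0000): -1.96454
R(1,0) (trapezoid, 2 panels, h=1.0000): -0.45337
R(1,1) = -0.45337 + (-0.45337 − (-1.96454))/3 = 0.05035

0.050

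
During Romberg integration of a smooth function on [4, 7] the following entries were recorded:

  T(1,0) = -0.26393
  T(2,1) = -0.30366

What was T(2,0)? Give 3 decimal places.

From T(2,1) = (4·T(2,0) − T(1,0))/3, solve for T(2,0):
4·T(2,0) = 3·(-0.30366) + (-0.26393) = -1.17491
T(2,0) = -0.29373

-0.294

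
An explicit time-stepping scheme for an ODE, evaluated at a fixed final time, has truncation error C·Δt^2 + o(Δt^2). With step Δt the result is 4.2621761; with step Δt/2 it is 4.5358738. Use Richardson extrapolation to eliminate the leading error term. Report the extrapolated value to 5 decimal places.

4.62711

The leading error scales as Δt^2; refining by a factor of 2 reduces it by 2^2 = 4.
Extrapolated value = (4·A(Δt/2) − A(Δt)) / (4 − 1)
= (4·4.5358738 − 4.2621761) / 3
= 13.8813191 / 3 = 4.6271064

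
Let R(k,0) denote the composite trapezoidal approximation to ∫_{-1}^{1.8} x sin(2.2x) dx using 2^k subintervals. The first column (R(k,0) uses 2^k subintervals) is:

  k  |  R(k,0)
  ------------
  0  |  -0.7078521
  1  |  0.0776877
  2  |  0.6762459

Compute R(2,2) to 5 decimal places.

Richardson extrapolation on the trapezoidal column (denominator 4−1=3):
R(1,1) = 0.0776877 + (0.0776877 − (-0.7078521))/3 = 0.3395343
R(2,1) = 0.6762459 + (0.6762459 − 0.0776877)/3 = 0.8757653
R(2,2) = 0.8757653 + (0.8757653 − 0.3395343)/15 = 0.9115140

0.91151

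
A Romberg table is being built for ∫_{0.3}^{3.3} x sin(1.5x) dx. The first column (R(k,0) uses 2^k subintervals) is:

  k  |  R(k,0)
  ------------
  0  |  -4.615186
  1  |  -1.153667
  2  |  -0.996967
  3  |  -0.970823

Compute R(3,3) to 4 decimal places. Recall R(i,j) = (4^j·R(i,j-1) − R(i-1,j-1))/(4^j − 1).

-0.9626

Richardson extrapolation on the trapezoidal column (denominator 4−1=3):
R(1,1) = -1.153667 + (-1.153667 − (-4.615186))/3 = 0.000173
R(2,1) = -0.996967 + (-0.996967 − (-1.153667))/3 = -0.944734
R(3,1) = -0.970823 + (-0.970823 − (-0.996967))/3 = -0.962108
R(2,2) = -0.944734 + (-0.944734 − 0.000173)/15 = -1.007728
R(3,2) = -0.962108 + (-0.962108 − (-0.944734))/15 = -0.963266
R(3,3) = -0.963266 + (-0.963266 − (-1.007728))/63 = -0.962560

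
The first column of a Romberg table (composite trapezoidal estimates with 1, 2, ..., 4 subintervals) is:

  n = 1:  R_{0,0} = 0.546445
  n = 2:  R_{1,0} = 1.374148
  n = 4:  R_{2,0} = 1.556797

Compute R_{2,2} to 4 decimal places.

Richardson extrapolation on the trapezoidal column (denominator 4−1=3):
R_{1,1} = (4·1.374148 − 0.546445) / 3 = 1.650049
R_{2,1} = 1.556797 + (1.556797 − 1.374148)/3 = 1.617680
R_{2,2} = 1.617680 + (1.617680 − 1.650049)/15 = 1.615522

1.6155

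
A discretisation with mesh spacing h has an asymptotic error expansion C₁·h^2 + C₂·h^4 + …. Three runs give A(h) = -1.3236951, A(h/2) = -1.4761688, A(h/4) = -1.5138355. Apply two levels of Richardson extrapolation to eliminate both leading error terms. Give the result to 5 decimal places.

-1.52635

First eliminate the h^2 term (factor 2^2 = 4):
  B₁ = (4·(-1.4761688) − (-1.3236951))/3 = -1.5269934
  B₂ = (4·(-1.5138355) − (-1.4761688))/3 = -1.5263911
Then eliminate the h^4 term (factor 2^4 = 16):
  (16·(-1.5263911) − (-1.5269934))/15 = -1.5263509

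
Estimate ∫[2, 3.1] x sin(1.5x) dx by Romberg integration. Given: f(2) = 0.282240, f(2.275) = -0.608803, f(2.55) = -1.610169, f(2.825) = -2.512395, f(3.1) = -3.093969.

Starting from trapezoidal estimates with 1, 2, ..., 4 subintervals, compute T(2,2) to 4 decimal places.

-1.6975

T(0,0) (trapezoid, 1 panel, h=1.1000): -1.546451
T(1,0) (trapezoid, 2 panels, h=0.5500): -1.658818
T(2,0) (trapezoid, 4 panels, h=0.2750): -1.687739
T(1,1) = -1.658818 + (-1.658818 − (-1.546451))/3 = -1.696274
T(2,1) = -1.687739 + (-1.687739 − (-1.658818))/3 = -1.697379
T(2,2) = -1.697379 + (-1.697379 − (-1.696274))/15 = -1.697453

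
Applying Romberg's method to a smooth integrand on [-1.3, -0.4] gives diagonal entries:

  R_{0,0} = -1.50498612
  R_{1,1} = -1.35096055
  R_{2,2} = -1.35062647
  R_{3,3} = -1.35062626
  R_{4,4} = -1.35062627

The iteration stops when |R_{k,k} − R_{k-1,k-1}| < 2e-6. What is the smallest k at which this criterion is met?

|R_{1,1} − R_{0,0}| = 0.15402557 ≥ 2e-6
|R_{2,2} − R_{1,1}| = 0.00033408 ≥ 2e-6
|R_{3,3} − R_{2,2}| = 0.00000021 < 2e-6

k = 3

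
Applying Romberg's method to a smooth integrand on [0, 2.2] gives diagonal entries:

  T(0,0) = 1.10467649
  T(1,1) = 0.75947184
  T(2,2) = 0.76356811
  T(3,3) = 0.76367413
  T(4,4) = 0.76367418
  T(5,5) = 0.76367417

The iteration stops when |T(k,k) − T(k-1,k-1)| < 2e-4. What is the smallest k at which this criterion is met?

k = 3

|T(1,1) − T(0,0)| = 0.34520465 ≥ 2e-4
|T(2,2) − T(1,1)| = 0.00409627 ≥ 2e-4
|T(3,3) − T(2,2)| = 0.00010602 < 2e-4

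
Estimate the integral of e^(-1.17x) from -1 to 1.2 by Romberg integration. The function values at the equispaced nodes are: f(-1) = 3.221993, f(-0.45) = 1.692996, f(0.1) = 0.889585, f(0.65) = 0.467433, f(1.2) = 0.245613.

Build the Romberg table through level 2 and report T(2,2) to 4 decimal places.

2.5442

T(0,0) (trapezoid, 1 panel, h=2.2000): 3.814367
T(1,0) (trapezoid, 2 panels, h=1.1000): 2.885727
T(2,0) (trapezoid, 4 panels, h=0.5500): 2.631099
T(1,1) = 2.885727 + (2.885727 − 3.814367)/3 = 2.576180
T(2,1) = 2.631099 + (2.631099 − 2.885727)/3 = 2.546223
T(2,2) = 2.546223 + (2.546223 − 2.576180)/15 = 2.544226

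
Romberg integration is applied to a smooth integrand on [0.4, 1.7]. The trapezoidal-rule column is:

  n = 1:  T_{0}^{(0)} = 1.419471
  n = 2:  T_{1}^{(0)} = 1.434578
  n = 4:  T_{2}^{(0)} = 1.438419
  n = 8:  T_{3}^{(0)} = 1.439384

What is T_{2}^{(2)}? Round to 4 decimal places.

T_{1}^{(1)} = (4·1.434578 − 1.419471) / 3 = 1.439614
T_{2}^{(1)} = (4·1.438419 − 1.434578) / 3 = 1.439699
T_{2}^{(2)} = (16·1.439699 − 1.439614) / 15 = 1.439705

1.4397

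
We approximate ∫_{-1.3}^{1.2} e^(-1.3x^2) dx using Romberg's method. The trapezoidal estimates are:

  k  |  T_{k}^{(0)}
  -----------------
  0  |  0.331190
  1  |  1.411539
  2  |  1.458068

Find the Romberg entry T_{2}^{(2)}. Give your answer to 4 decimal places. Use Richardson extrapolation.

Richardson extrapolation on the trapezoidal column (denominator 4−1=3):
T_{1}^{(1)} = 1.411539 + (1.411539 − 0.331190)/3 = 1.771655
T_{2}^{(1)} = (4·1.458068 − 1.411539) / 3 = 1.473578
T_{2}^{(2)} = (16·1.473578 − 1.771655) / 15 = 1.453706

1.4537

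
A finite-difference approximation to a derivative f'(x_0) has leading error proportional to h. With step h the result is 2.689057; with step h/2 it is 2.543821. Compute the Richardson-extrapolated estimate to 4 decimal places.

2.3986

The leading error scales as h; refining by a factor of 2 reduces it by 2^1 = 2.
Extrapolated value = (2·A(h/2) − A(h)) / (2 − 1)
= (2·2.543821 − 2.689057) / 1
= 2.398585 / 1 = 2.398585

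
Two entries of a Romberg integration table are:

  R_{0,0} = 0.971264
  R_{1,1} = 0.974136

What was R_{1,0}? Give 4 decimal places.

0.9734

From R_{1,1} = (4·R_{1,0} − R_{0,0})/3, solve for R_{1,0}:
4·R_{1,0} = 3·0.974136 + 0.971264 = 3.893672
R_{1,0} = 0.973418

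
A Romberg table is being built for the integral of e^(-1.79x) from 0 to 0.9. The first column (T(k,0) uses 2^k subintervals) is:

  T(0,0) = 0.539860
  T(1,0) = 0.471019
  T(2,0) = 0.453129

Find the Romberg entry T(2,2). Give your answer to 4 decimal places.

0.4471

Richardson extrapolation on the trapezoidal column (denominator 4−1=3):
T(1,1) = (4·0.471019 − 0.539860) / 3 = 0.448072
T(2,1) = (4·0.453129 − 0.471019) / 3 = 0.447166
T(2,2) = (16·0.447166 − 0.448072) / 15 = 0.447106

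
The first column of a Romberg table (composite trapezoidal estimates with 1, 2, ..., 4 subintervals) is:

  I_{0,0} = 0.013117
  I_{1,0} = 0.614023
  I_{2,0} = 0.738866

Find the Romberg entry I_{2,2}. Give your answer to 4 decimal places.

0.7782

Richardson extrapolation on the trapezoidal column (denominator 4−1=3):
I_{1,1} = 0.614023 + (0.614023 − 0.013117)/3 = 0.814325
I_{2,1} = 0.738866 + (0.738866 − 0.614023)/3 = 0.780480
I_{2,2} = 0.780480 + (0.780480 − 0.814325)/15 = 0.778224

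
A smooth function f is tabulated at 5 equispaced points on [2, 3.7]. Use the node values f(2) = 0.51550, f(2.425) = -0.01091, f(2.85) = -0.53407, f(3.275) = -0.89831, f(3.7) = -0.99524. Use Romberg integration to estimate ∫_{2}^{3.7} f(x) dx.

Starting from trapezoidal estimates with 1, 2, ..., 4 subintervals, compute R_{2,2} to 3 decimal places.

R_{0,0} (trapezoid, 1 panel, h=1.7000): -0.40778
R_{1,0} (trapezoid, 2 panels, h=0.8500): -0.65785
R_{2,0} (trapezoid, 4 panels, h=0.4250): -0.71534
R_{1,1} = -0.65785 + (-0.65785 − (-0.40778))/3 = -0.74121
R_{2,1} = -0.71534 + (-0.71534 − (-0.65785))/3 = -0.73450
R_{2,2} = -0.73450 + (-0.73450 − (-0.74121))/15 = -0.73405

-0.734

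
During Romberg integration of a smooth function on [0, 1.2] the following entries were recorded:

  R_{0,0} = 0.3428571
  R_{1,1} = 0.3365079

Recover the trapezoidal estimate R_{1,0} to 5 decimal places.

0.33810

From R_{1,1} = (4·R_{1,0} − R_{0,0})/3, solve for R_{1,0}:
4·R_{1,0} = 3·0.3365079 + 0.3428571 = 1.3523808
R_{1,0} = 0.3380952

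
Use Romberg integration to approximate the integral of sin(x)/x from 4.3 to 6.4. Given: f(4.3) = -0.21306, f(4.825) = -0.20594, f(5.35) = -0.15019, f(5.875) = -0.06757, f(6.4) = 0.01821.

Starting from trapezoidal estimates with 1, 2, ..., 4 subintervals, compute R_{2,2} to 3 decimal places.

R_{0,0} (trapezoid, 1 panel, h=2.1000): -0.20459
R_{1,0} (trapezoid, 2 panels, h=1.0500): -0.26000
R_{2,0} (trapezoid, 4 panels, h=0.5250): -0.27359
R_{1,1} = -0.26000 + (-0.26000 − (-0.20459))/3 = -0.27847
R_{2,1} = -0.27359 + (-0.27359 − (-0.26000))/3 = -0.27812
R_{2,2} = -0.27812 + (-0.27812 − (-0.27847))/15 = -0.27810

-0.278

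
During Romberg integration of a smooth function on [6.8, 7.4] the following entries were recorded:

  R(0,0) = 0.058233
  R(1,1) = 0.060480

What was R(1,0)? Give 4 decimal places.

From R(1,1) = (4·R(1,0) − R(0,0))/3, solve for R(1,0):
4·R(1,0) = 3·0.060480 + 0.058233 = 0.239673
R(1,0) = 0.059918

0.0599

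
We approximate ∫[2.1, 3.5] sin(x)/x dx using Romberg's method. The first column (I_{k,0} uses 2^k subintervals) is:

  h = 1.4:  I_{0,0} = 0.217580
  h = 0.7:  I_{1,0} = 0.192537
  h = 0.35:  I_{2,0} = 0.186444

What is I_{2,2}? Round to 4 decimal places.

0.1844

I_{1,1} = 0.192537 + (0.192537 − 0.217580)/3 = 0.184189
I_{2,1} = (4·0.186444 − 0.192537) / 3 = 0.184413
I_{2,2} = 0.184413 + (0.184413 − 0.184189)/15 = 0.184428
(Column j=1 coincides with Simpson's rule on the same nodes.)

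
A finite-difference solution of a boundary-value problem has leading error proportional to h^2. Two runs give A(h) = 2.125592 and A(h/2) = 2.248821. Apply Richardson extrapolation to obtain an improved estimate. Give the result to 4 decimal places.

The leading error scales as h^2; refining by a factor of 2 reduces it by 2^2 = 4.
Extrapolated value = (4·A(h/2) − A(h)) / (4 − 1)
= (4·2.248821 − 2.125592) / 3
= 6.869692 / 3 = 2.289897

2.2899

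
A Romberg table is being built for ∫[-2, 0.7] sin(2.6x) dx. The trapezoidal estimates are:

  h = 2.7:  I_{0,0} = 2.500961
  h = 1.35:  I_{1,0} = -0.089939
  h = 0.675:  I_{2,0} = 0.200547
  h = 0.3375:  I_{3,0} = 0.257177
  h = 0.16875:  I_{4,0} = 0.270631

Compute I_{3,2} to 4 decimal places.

Richardson extrapolation on the trapezoidal column (denominator 4−1=3):
I_{2,1} = 0.200547 + (0.200547 − (-0.089939))/3 = 0.297376
I_{3,1} = (4·0.257177 − 0.200547) / 3 = 0.276054
I_{3,2} = 0.276054 + (0.276054 − 0.297376)/15 = 0.274633

0.2746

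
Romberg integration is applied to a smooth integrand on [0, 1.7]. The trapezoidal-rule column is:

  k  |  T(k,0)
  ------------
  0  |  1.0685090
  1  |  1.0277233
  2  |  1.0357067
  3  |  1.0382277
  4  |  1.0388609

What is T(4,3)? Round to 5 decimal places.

T(2,1) = (4·1.0357067 − 1.0277233) / 3 = 1.0383678
T(3,1) = 1.0382277 + (1.0382277 − 1.0357067)/3 = 1.0390680
T(4,1) = 1.0388609 + (1.0388609 − 1.0382277)/3 = 1.0390720
T(3,2) = 1.0390680 + (1.0390680 − 1.0383678)/15 = 1.0391147
T(4,2) = (16·1.0390720 − 1.0390680) / 15 = 1.0390723
T(4,3) = (64·1.0390723 − 1.0391147) / 63 = 1.0390716

1.03907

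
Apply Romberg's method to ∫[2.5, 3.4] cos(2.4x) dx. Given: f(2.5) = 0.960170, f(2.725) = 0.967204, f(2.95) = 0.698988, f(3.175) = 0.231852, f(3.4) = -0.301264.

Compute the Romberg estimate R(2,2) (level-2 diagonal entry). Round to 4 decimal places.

0.5137

R(0,0) (trapezoid, 1 panel, h=0.9000): 0.296508
R(1,0) (trapezoid, 2 panels, h=0.4500): 0.462798
R(2,0) (trapezoid, 4 panels, h=0.2250): 0.501187
R(1,1) = 0.462798 + (0.462798 − 0.296508)/3 = 0.518228
R(2,1) = 0.501187 + (0.501187 − 0.462798)/3 = 0.513983
R(2,2) = 0.513983 + (0.513983 − 0.518228)/15 = 0.513700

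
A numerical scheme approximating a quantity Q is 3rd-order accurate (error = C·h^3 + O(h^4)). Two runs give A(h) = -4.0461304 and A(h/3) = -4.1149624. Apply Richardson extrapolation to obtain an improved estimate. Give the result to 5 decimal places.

The leading error scales as h^3; refining by a factor of 3 reduces it by 3^3 = 27.
Extrapolated value = (27·A(h/3) − A(h)) / (27 − 1)
= (27·(-4.1149624) − (-4.0461304)) / 26
= -107.0578544 / 26 = -4.1176098

-4.11761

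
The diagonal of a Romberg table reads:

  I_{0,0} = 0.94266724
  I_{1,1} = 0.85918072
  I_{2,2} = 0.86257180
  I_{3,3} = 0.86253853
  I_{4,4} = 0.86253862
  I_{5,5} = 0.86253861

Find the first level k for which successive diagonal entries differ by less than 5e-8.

|I_{1,1} − I_{0,0}| = 0.08348652 ≥ 5e-8
|I_{2,2} − I_{1,1}| = 0.00339108 ≥ 5e-8
|I_{3,3} − I_{2,2}| = 0.00003327 ≥ 5e-8
|I_{4,4} − I_{3,3}| = 0.00000009 ≥ 5e-8
|I_{5,5} − I_{4,4}| = 0.00000001 < 5e-8

k = 5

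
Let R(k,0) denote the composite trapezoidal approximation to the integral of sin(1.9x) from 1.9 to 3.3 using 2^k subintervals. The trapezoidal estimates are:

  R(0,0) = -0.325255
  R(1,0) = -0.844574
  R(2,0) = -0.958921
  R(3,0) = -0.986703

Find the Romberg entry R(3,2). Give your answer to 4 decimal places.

-0.9959

R(2,1) = (4·(-0.958921) − (-0.844574)) / 3 = -0.997037
R(3,1) = -0.986703 + (-0.986703 − (-0.958921))/3 = -0.995964
R(3,2) = (16·(-0.995964) − (-0.997037)) / 15 = -0.995892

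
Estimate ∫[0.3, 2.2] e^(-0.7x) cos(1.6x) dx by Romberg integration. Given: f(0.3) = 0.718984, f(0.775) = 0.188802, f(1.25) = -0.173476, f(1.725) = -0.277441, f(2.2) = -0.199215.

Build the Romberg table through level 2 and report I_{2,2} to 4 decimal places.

I_{0,0} (trapezoid, 1 panel, h=1.9000): 0.493781
I_{1,0} (trapezoid, 2 panels, h=0.9500): 0.082088
I_{2,0} (trapezoid, 4 panels, h=0.4750): -0.001059
I_{1,1} = 0.082088 + (0.082088 − 0.493781)/3 = -0.055143
I_{2,1} = -0.001059 + (-0.001059 − 0.082088)/3 = -0.028775
I_{2,2} = -0.028775 + (-0.028775 − (-0.055143))/15 = -0.027017

-0.0270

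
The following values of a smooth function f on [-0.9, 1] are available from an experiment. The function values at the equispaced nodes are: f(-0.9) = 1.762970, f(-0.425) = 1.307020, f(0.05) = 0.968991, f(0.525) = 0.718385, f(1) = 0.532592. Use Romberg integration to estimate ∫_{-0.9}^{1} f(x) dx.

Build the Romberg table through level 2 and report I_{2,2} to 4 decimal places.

1.9530

I_{0,0} (trapezoid, 1 panel, h=1.9000): 2.180784
I_{1,0} (trapezoid, 2 panels, h=0.9500): 2.010933
I_{2,0} (trapezoid, 4 panels, h=0.4750): 1.967534
I_{1,1} = 2.010933 + (2.010933 − 2.180784)/3 = 1.954316
I_{2,1} = 1.967534 + (1.967534 − 2.010933)/3 = 1.953068
I_{2,2} = 1.953068 + (1.953068 − 1.954316)/15 = 1.952985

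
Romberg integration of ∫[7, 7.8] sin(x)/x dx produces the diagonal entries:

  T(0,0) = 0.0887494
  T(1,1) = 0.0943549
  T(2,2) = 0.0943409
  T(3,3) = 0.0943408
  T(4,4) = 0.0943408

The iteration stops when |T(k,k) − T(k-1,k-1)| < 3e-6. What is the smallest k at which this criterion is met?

k = 3

|T(1,1) − T(0,0)| = 0.0056055 ≥ 3e-6
|T(2,2) − T(1,1)| = 0.0000140 ≥ 3e-6
|T(3,3) − T(2,2)| = 0.0000001 < 3e-6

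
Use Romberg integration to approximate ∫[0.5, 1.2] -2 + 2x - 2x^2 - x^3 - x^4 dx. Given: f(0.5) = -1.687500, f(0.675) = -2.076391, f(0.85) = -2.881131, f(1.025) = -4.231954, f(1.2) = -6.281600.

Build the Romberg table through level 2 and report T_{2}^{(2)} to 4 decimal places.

T_{0}^{(0)} (trapezoid, 1 panel, h=0.7000): -2.789185
T_{1}^{(0)} (trapezoid, 2 panels, h=0.3500): -2.402988
T_{2}^{(0)} (trapezoid, 4 panels, h=0.1750): -2.305455
T_{1}^{(1)} = -2.402988 + (-2.402988 − (-2.789185))/3 = -2.274256
T_{2}^{(1)} = -2.305455 + (-2.305455 − (-2.402988))/3 = -2.272944
T_{2}^{(2)} = -2.272944 + (-2.272944 − (-2.274256))/15 = -2.272857

-2.2729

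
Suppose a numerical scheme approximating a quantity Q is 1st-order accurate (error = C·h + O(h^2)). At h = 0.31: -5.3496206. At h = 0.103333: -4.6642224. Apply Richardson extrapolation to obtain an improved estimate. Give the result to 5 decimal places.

-4.32152

Extrapolated value = (3·A(h/3) − A(h)) / (3 − 1)
= (3·(-4.6642224) − (-5.3496206)) / 2
= -8.6430466 / 2 = -4.3215233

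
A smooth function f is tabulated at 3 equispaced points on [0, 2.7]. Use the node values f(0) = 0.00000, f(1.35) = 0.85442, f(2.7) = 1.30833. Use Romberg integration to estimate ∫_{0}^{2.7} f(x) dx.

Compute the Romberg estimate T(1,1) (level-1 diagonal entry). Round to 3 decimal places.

2.127

T(0,0) (trapezoid, 1 panel, h=2.7000): 1.76625
T(1,0) (trapezoid, 2 panels, h=1.3500): 2.03659
T(1,1) = 2.03659 + (2.03659 − 1.76625)/3 = 2.12670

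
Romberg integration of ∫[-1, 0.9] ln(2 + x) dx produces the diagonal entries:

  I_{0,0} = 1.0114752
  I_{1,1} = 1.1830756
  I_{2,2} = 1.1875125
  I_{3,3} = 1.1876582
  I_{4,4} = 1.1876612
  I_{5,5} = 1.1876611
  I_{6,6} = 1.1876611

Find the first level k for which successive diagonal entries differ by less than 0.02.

k = 2

|I_{1,1} − I_{0,0}| = 0.1716004 ≥ 0.02
|I_{2,2} − I_{1,1}| = 0.0044369 < 0.02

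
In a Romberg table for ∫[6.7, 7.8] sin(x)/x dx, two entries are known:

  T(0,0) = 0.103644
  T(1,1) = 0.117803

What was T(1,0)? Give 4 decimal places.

From T(1,1) = (4·T(1,0) − T(0,0))/3, solve for T(1,0):
4·T(1,0) = 3·0.117803 + 0.103644 = 0.457053
T(1,0) = 0.114263

0.1143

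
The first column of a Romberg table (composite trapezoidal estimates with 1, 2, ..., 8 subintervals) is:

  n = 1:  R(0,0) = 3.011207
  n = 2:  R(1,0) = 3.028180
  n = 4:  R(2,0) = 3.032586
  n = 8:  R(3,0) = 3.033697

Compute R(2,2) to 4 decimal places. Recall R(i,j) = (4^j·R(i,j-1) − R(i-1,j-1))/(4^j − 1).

Richardson extrapolation on the trapezoidal column (denominator 4−1=3):
R(1,1) = (4·3.028180 − 3.011207) / 3 = 3.033838
R(2,1) = (4·3.032586 − 3.028180) / 3 = 3.034055
R(2,2) = 3.034055 + (3.034055 − 3.033838)/15 = 3.034069
(Column j=1 coincides with Simpson's rule on the same nodes.)

3.0341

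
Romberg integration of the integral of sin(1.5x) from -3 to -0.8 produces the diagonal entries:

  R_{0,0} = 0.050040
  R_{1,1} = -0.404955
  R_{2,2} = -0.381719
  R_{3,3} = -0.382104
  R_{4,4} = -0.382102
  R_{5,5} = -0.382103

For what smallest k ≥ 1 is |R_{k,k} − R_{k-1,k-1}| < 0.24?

k = 2

|R_{1,1} − R_{0,0}| = 0.454995 ≥ 0.24
|R_{2,2} − R_{1,1}| = 0.023236 < 0.24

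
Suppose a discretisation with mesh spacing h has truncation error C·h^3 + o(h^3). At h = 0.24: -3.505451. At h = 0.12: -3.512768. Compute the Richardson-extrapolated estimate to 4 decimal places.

-3.5138

The leading error scales as h^3; refining by a factor of 2 reduces it by 2^3 = 8.
Extrapolated value = (8·A(h/2) − A(h)) / (8 − 1)
= (8·(-3.512768) − (-3.505451)) / 7
= -24.596693 / 7 = -3.513813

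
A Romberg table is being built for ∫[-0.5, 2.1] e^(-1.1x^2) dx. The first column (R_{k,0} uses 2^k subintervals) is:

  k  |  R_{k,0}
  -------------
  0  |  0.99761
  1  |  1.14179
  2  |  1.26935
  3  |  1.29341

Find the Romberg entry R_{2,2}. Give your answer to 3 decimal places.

Richardson extrapolation on the trapezoidal column (denominator 4−1=3):
R_{1,1} = (4·1.14179 − 0.99761) / 3 = 1.18985
R_{2,1} = 1.26935 + (1.26935 − 1.14179)/3 = 1.31187
R_{2,2} = 1.31187 + (1.31187 − 1.18985)/15 = 1.32000

1.320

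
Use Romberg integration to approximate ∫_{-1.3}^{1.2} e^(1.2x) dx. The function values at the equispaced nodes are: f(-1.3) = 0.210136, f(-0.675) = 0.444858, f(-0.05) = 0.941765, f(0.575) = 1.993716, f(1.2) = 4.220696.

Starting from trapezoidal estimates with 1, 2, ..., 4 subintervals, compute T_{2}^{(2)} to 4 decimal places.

3.3431

T_{0}^{(0)} (trapezoid, 1 panel, h=2.5000): 5.538540
T_{1}^{(0)} (trapezoid, 2 panels, h=1.2500): 3.946476
T_{2}^{(0)} (trapezoid, 4 panels, h=0.6250): 3.497347
T_{1}^{(1)} = 3.946476 + (3.946476 − 5.538540)/3 = 3.415788
T_{2}^{(1)} = 3.497347 + (3.497347 − 3.946476)/3 = 3.347637
T_{2}^{(2)} = 3.347637 + (3.347637 − 3.415788)/15 = 3.343094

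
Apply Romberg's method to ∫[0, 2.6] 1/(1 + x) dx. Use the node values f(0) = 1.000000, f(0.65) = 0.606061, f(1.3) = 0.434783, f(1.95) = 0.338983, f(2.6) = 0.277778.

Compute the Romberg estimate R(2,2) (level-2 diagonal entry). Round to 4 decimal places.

1.2828

R(0,0) (trapezoid, 1 panel, h=2.6000): 1.661111
R(1,0) (trapezoid, 2 panels, h=1.3000): 1.395774
R(2,0) (trapezoid, 4 panels, h=0.6500): 1.312165
R(1,1) = 1.395774 + (1.395774 − 1.661111)/3 = 1.307328
R(2,1) = 1.312165 + (1.312165 − 1.395774)/3 = 1.284295
R(2,2) = 1.284295 + (1.284295 − 1.307328)/15 = 1.282759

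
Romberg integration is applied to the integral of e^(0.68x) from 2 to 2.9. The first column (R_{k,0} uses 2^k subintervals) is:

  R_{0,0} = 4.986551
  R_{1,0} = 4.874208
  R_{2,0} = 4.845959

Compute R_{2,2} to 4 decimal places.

Richardson extrapolation on the trapezoidal column (denominator 4−1=3):
R_{1,1} = 4.874208 + (4.874208 − 4.986551)/3 = 4.836760
R_{2,1} = 4.845959 + (4.845959 − 4.874208)/3 = 4.836543
R_{2,2} = (16·4.836543 − 4.836760) / 15 = 4.836529

4.8365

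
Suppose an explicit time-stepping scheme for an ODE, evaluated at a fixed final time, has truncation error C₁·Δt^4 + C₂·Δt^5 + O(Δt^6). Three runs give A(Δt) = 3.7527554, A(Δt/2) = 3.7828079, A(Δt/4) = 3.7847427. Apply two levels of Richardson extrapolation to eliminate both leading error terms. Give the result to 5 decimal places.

First eliminate the Δt^4 term (factor 2^4 = 16):
  B₁ = (16·3.7828079 − 3.7527554)/15 = 3.7848114
  B₂ = (16·3.7847427 − 3.7828079)/15 = 3.7848717
Then eliminate the Δt^5 term (factor 2^5 = 32):
  (32·3.7848717 − 3.7848114)/31 = 3.7848736

3.78487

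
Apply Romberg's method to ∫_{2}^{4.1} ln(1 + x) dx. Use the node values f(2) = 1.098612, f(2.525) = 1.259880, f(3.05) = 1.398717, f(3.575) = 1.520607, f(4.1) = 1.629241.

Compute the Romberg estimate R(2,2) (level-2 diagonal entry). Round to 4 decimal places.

2.9133

R(0,0) (trapezoid, 1 panel, h=2.1000): 2.864246
R(1,0) (trapezoid, 2 panels, h=1.0500): 2.900776
R(2,0) (trapezoid, 4 panels, h=0.5250): 2.910144
R(1,1) = 2.900776 + (2.900776 − 2.864246)/3 = 2.912953
R(2,1) = 2.910144 + (2.910144 − 2.900776)/3 = 2.913267
R(2,2) = 2.913267 + (2.913267 − 2.912953)/15 = 2.913288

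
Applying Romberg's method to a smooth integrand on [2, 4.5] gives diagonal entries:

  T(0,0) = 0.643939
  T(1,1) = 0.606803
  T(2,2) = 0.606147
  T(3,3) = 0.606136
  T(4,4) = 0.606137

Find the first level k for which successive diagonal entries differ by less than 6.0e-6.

|T(1,1) − T(0,0)| = 0.037136 ≥ 6.0e-6
|T(2,2) − T(1,1)| = 0.000656 ≥ 6.0e-6
|T(3,3) − T(2,2)| = 0.000011 ≥ 6.0e-6
|T(4,4) − T(3,3)| = 0.000001 < 6.0e-6

k = 4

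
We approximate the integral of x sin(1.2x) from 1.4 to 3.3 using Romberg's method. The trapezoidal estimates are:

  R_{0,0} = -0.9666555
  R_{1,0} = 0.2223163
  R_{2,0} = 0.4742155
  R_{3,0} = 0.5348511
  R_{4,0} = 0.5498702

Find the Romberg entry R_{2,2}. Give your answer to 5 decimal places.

Richardson extrapolation on the trapezoidal column (denominator 4−1=3):
R_{1,1} = (4·0.2223163 − (-0.9666555)) / 3 = 0.6186402
R_{2,1} = (4·0.4742155 − 0.2223163) / 3 = 0.5581819
R_{2,2} = 0.5581819 + (0.5581819 − 0.6186402)/15 = 0.5541513

0.55415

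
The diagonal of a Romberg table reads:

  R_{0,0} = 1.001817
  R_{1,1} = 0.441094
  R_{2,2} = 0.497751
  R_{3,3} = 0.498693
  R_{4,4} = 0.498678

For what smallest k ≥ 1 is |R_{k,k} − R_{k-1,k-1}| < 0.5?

|R_{1,1} − R_{0,0}| = 0.560723 ≥ 0.5
|R_{2,2} − R_{1,1}| = 0.056657 < 0.5

k = 2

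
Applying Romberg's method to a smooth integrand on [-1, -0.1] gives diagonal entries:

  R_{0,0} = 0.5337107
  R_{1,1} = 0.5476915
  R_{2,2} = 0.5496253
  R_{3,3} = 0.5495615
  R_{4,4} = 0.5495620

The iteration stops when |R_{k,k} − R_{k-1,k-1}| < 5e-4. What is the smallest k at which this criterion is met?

k = 3

|R_{1,1} − R_{0,0}| = 0.0139808 ≥ 5e-4
|R_{2,2} − R_{1,1}| = 0.0019338 ≥ 5e-4
|R_{3,3} − R_{2,2}| = 0.0000638 < 5e-4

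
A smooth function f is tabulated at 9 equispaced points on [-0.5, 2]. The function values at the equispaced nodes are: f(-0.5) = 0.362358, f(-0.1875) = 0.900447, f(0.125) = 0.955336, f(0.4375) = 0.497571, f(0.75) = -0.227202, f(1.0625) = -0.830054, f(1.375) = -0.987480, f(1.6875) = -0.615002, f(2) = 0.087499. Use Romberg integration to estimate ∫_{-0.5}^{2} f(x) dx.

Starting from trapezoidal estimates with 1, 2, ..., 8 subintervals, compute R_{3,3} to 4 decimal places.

-0.0269

R_{0,0} (trapezoid, 1 panel, h=2.5000): 0.562321
R_{1,0} (trapezoid, 2 panels, h=1.2500): -0.002842
R_{2,0} (trapezoid, 4 panels, h=0.6250): -0.021511
R_{3,0} (trapezoid, 8 panels, h=0.3125): -0.025455
R_{1,1} = -0.002842 + (-0.002842 − 0.562321)/3 = -0.191230
R_{2,1} = -0.021511 + (-0.021511 − (-0.002842))/3 = -0.027734
R_{3,1} = -0.025455 + (-0.025455 − (-0.021511))/3 = -0.026770
R_{2,2} = -0.027734 + (-0.027734 − (-0.191230))/15 = -0.016834
R_{3,2} = -0.026770 + (-0.026770 − (-0.027734))/15 = -0.026706
R_{3,3} = -0.026706 + (-0.026706 − (-0.016834))/63 = -0.026863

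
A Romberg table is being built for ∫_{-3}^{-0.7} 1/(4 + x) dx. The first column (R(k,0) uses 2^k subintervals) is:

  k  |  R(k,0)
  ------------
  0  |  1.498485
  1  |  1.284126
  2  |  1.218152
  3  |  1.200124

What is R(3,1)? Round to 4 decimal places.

1.1941

Richardson extrapolation on the trapezoidal column (denominator 4−1=3):
R(3,1) = 1.200124 + (1.200124 − 1.218152)/3 = 1.194115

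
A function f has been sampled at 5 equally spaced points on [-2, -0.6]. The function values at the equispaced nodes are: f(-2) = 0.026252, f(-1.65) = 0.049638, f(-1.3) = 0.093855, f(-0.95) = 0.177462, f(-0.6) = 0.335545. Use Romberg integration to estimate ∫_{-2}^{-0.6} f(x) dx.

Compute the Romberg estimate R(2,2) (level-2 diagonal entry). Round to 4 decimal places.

0.1700

R(0,0) (trapezoid, 1 panel, h=1.4000): 0.253258
R(1,0) (trapezoid, 2 panels, h=0.7000): 0.192327
R(2,0) (trapezoid, 4 panels, h=0.3500): 0.175649
R(1,1) = 0.192327 + (0.192327 − 0.253258)/3 = 0.172017
R(2,1) = 0.175649 + (0.175649 − 0.192327)/3 = 0.170090
R(2,2) = 0.170090 + (0.170090 − 0.172017)/15 = 0.169962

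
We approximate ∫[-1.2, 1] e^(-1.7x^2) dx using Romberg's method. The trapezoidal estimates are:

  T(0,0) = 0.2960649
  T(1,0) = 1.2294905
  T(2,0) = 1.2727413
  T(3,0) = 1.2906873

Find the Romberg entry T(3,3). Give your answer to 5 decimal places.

1.29773

Richardson extrapolation on the trapezoidal column (denominator 4−1=3):
T(1,1) = 1.2294905 + (1.2294905 − 0.2960649)/3 = 1.5406324
T(2,1) = (4·1.2727413 − 1.2294905) / 3 = 1.2871582
T(3,1) = (4·1.2906873 − 1.2727413) / 3 = 1.2966693
T(2,2) = (16·1.2871582 − 1.5406324) / 15 = 1.2702599
T(3,2) = (16·1.2966693 − 1.2871582) / 15 = 1.2973034
T(3,3) = (64·1.2973034 − 1.2702599) / 63 = 1.2977327
(Column j=1 coincides with Simpson's rule on the same nodes.)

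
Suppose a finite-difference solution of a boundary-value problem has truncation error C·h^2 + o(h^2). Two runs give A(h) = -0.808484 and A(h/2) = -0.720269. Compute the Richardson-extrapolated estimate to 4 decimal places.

Extrapolated value = (4·A(h/2) − A(h)) / (4 − 1)
= (4·(-0.720269) − (-0.808484)) / 3
= -2.072592 / 3 = -0.690864

-0.6909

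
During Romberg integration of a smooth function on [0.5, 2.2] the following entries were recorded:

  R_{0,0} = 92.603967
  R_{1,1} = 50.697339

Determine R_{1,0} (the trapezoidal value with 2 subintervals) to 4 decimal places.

From R_{1,1} = (4·R_{1,0} − R_{0,0})/3, solve for R_{1,0}:
4·R_{1,0} = 3·50.697339 + 92.603967 = 244.695984
R_{1,0} = 61.173996

61.1740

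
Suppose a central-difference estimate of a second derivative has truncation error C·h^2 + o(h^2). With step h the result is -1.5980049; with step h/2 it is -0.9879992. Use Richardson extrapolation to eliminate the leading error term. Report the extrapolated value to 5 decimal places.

-0.78466

The leading error scales as h^2; refining by a factor of 2 reduces it by 2^2 = 4.
Extrapolated value = (4·A(h/2) − A(h)) / (4 − 1)
= (4·(-0.9879992) − (-1.5980049)) / 3
= -2.3539919 / 3 = -0.7846640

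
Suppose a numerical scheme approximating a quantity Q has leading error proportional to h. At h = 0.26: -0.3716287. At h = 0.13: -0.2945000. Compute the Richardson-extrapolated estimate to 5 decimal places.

The leading error scales as h; refining by a factor of 2 reduces it by 2^1 = 2.
Extrapolated value = (2·A(h/2) − A(h)) / (2 − 1)
= (2·(-0.2945000) − (-0.3716287)) / 1
= -0.2173713 / 1 = -0.2173713

-0.21737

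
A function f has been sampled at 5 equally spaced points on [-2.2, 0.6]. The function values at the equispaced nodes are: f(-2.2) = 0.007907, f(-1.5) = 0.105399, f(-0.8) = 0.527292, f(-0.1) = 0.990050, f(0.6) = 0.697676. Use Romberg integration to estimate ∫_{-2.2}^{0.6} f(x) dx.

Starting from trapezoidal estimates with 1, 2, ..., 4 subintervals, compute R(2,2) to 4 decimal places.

R(0,0) (trapezoid, 1 panel, h=2.8000): 0.987816
R(1,0) (trapezoid, 2 panels, h=1.4000): 1.232117
R(2,0) (trapezoid, 4 panels, h=0.7000): 1.382873
R(1,1) = 1.232117 + (1.232117 − 0.987816)/3 = 1.313551
R(2,1) = 1.382873 + (1.382873 − 1.232117)/3 = 1.433125
R(2,2) = 1.433125 + (1.433125 − 1.313551)/15 = 1.441097

1.4411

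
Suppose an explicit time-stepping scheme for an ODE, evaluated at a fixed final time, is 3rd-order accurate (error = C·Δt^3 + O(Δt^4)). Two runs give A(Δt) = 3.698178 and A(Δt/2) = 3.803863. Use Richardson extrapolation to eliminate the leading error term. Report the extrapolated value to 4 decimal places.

3.8190

Extrapolated value = (8·A(Δt/2) − A(Δt)) / (8 − 1)
= (8·3.803863 − 3.698178) / 7
= 26.732726 / 7 = 3.818961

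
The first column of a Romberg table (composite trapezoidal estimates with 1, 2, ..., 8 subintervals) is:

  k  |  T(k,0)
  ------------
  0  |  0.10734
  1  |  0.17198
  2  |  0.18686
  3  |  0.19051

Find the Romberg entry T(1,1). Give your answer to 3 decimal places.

Richardson extrapolation on the trapezoidal column (denominator 4−1=3):
T(1,1) = (4·0.17198 − 0.10734) / 3 = 0.19353

0.194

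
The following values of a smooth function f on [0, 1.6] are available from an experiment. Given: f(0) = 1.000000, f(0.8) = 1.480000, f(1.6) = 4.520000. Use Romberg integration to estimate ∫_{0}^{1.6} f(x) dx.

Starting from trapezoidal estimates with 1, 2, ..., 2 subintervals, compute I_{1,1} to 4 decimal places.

I_{0,0} (trapezoid, 1 panel, h=1.6000): 4.416000
I_{1,0} (trapezoid, 2 panels, h=0.8000): 3.392000
I_{1,1} = 3.392000 + (3.392000 − 4.416000)/3 = 3.050667

3.0507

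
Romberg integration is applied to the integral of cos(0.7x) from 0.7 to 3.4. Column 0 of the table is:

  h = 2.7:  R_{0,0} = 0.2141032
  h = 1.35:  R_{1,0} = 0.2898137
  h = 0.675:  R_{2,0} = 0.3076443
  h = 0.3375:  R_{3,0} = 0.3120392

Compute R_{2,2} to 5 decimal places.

0.31349

R_{1,1} = 0.2898137 + (0.2898137 − 0.2141032)/3 = 0.3150505
R_{2,1} = 0.3076443 + (0.3076443 − 0.2898137)/3 = 0.3135878
R_{2,2} = 0.3135878 + (0.3135878 − 0.3150505)/15 = 0.3134903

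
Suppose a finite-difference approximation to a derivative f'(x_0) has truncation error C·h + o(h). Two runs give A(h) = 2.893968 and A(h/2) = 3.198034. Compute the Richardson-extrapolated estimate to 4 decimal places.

3.5021

The leading error scales as h; refining by a factor of 2 reduces it by 2^1 = 2.
Extrapolated value = (2·A(h/2) − A(h)) / (2 − 1)
= (2·3.198034 − 2.893968) / 1
= 3.502100 / 1 = 3.502100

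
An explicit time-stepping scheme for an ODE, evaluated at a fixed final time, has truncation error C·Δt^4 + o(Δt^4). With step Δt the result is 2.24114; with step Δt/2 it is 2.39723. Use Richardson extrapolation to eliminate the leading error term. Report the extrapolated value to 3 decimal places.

2.408

Extrapolated value = (16·A(Δt/2) − A(Δt)) / (16 − 1)
= (16·2.39723 − 2.24114) / 15
= 36.11454 / 15 = 2.40764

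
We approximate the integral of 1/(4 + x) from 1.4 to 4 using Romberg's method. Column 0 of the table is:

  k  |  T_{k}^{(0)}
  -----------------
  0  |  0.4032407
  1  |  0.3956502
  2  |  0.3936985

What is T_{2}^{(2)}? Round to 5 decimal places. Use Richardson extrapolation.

0.39304

T_{1}^{(1)} = (4·0.3956502 − 0.4032407) / 3 = 0.3931200
T_{2}^{(1)} = 0.3936985 + (0.3936985 − 0.3956502)/3 = 0.3930479
T_{2}^{(2)} = 0.3930479 + (0.3930479 − 0.3931200)/15 = 0.3930431
(Column j=1 coincides with Simpson's rule on the same nodes.)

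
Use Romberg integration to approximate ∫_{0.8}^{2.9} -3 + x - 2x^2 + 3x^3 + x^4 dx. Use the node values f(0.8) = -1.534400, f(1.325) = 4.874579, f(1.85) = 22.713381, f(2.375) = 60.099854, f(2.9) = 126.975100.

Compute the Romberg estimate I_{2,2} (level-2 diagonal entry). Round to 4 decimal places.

I_{0,0} (trapezoid, 1 panel, h=2.1000): 131.712735
I_{1,0} (trapezoid, 2 panels, h=1.0500): 89.705418
I_{2,0} (trapezoid, 4 panels, h=0.5250): 78.964286
I_{1,1} = 89.705418 + (89.705418 − 131.712735)/3 = 75.702979
I_{2,1} = 78.964286 + (78.964286 − 89.705418)/3 = 75.383909
I_{2,2} = 75.383909 + (75.383909 − 75.702979)/15 = 75.362638

75.3626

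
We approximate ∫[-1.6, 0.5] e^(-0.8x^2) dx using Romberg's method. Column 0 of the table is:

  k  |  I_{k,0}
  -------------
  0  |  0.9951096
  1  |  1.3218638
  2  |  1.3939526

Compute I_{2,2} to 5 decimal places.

1.41713

I_{1,1} = (4·1.3218638 − 0.9951096) / 3 = 1.4307819
I_{2,1} = (4·1.3939526 − 1.3218638) / 3 = 1.4179822
I_{2,2} = (16·1.4179822 − 1.4307819) / 15 = 1.4171289
(Column j=1 coincides with Simpson's rule on the same nodes.)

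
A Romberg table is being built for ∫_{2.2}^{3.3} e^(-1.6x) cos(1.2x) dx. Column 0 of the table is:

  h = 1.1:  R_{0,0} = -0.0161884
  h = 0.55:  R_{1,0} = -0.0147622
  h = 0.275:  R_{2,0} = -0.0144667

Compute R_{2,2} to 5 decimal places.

-0.01437

Richardson extrapolation on the trapezoidal column (denominator 4−1=3):
R_{1,1} = (4·(-0.0147622) − (-0.0161884)) / 3 = -0.0142868
R_{2,1} = (4·(-0.0144667) − (-0.0147622)) / 3 = -0.0143682
R_{2,2} = -0.0143682 + (-0.0143682 − (-0.0142868))/15 = -0.0143736
(Column j=1 coincides with Simpson's rule on the same nodes.)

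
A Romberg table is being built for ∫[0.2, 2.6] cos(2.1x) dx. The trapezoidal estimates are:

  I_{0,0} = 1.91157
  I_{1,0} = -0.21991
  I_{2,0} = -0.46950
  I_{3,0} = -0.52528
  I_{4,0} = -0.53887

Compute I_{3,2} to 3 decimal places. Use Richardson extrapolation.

-0.543

I_{2,1} = -0.46950 + (-0.46950 − (-0.21991))/3 = -0.55270
I_{3,1} = (4·(-0.52528) − (-0.46950)) / 3 = -0.54387
I_{3,2} = -0.54387 + (-0.54387 − (-0.55270))/15 = -0.54328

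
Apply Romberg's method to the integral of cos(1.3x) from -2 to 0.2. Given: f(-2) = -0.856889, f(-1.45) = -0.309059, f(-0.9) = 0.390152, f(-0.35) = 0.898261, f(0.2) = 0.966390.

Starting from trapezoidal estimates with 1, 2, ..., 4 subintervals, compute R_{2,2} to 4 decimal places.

0.5941

R_{0,0} (trapezoid, 1 panel, h=2.2000): 0.120451
R_{1,0} (trapezoid, 2 panels, h=1.1000): 0.489393
R_{2,0} (trapezoid, 4 panels, h=0.5500): 0.568757
R_{1,1} = 0.489393 + (0.489393 − 0.120451)/3 = 0.612374
R_{2,1} = 0.568757 + (0.568757 − 0.489393)/3 = 0.595212
R_{2,2} = 0.595212 + (0.595212 − 0.612374)/15 = 0.594068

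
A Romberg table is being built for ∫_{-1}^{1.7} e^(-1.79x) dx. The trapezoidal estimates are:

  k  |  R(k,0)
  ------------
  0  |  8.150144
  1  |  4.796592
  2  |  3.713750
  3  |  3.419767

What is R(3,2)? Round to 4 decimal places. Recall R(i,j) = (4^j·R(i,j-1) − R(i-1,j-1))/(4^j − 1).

3.3197

Richardson extrapolation on the trapezoidal column (denominator 4−1=3):
R(2,1) = 3.713750 + (3.713750 − 4.796592)/3 = 3.352803
R(3,1) = 3.419767 + (3.419767 − 3.713750)/3 = 3.321773
R(3,2) = (16·3.321773 − 3.352803) / 15 = 3.319704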